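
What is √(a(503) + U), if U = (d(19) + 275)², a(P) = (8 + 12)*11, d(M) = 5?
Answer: 2*√19655 ≈ 280.39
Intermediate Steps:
a(P) = 220 (a(P) = 20*11 = 220)
U = 78400 (U = (5 + 275)² = 280² = 78400)
√(a(503) + U) = √(220 + 78400) = √78620 = 2*√19655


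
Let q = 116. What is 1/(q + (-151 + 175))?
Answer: 1/140 ≈ 0.0071429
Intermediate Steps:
1/(q + (-151 + 175)) = 1/(116 + (-151 + 175)) = 1/(116 + 24) = 1/140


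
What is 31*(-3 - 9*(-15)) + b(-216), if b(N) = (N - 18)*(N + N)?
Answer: 105180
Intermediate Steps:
b(N) = 2*N*(-18 + N) (b(N) = (-18 + N)*(2*N) = 2*N*(-18 + N))
31*(-3 - 9*(-15)) + b(-216) = 31*(-3 - 9*(-15)) + 2*(-216)*(-18 - 216) = 31*(-3 + 135) + 2*(-216)*(-234) = 31*132 + 101088 = 4092 + 101088 = 105180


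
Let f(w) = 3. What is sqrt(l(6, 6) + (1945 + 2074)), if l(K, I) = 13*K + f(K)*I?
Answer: sqrt(4115) ≈ 64.148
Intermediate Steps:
l(K, I) = 3*I + 13*K (l(K, I) = 13*K + 3*I = 3*I + 13*K)
sqrt(l(6, 6) + (1945 + 2074)) = sqrt((3*6 + 13*6) + (1945 + 2074)) = sqrt((18 + 78) + 4019) = sqrt(96 + 4019) = sqrt(4115)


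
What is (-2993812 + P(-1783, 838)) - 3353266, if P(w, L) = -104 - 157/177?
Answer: -1123451371/177 ≈ -6.3472e+6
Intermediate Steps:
P(w, L) = -18565/177 (P(w, L) = -104 - 157/177 = -18565/177)
(-2993812 + P(-1783, 838)) - 3353266 = (-2993812 - 18565/177) - 3353266 = -529923289/177 - 3353266 = -1123451371/177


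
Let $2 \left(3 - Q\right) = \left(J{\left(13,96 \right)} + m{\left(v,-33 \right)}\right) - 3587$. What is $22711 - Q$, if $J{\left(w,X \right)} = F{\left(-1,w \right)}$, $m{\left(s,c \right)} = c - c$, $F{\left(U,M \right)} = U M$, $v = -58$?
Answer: $20908$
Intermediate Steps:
$F{\left(U,M \right)} = M U$
$m{\left(s,c \right)} = 0$
$J{\left(w,X \right)} = - w$ ($J{\left(w,X \right)} = w \left(-1\right) = - w$)
$Q = 1803$ ($Q = 3 - \frac{\left(\left(-1\right) 13 + 0\right) - 3587}{2} = 3 - \frac{\left(-13 + 0\right) - 3587}{2} = 3 - \frac{-13 - 3587}{2} = 3 - -1800 = 3 + 1800 = 1803$)
$22711 - Q = 22711 - 1803 = 20908$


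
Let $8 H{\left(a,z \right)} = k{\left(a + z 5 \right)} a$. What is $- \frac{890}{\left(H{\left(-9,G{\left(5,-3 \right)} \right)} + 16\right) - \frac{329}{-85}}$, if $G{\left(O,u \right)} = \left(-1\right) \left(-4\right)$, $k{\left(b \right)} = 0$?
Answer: $- \frac{75650}{1689} \approx -44.79$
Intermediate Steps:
$G{\left(O,u \right)} = 4$
$H{\left(a,z \right)} = 0$ ($H{\left(a,z \right)} = \frac{0 a}{8} = \frac{1}{8} \cdot 0 = 0$)
$- \frac{890}{\left(H{\left(-9,G{\left(5,-3 \right)} \right)} + 16\right) - \frac{329}{-85}} = - \frac{890}{\left(0 + 16\right) - \frac{329}{-85}} = - \frac{890}{16 - - \frac{329}{85}} = - \frac{890}{16 + \frac{329}{85}} = - \frac{890}{\frac{1689}{85}} = \left(-890\right) \frac{85}{1689} = - \frac{75650}{1689}$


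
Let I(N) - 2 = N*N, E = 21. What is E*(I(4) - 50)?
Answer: -672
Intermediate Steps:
I(N) = 2 + N² (I(N) = 2 + N*N = 2 + N²)
E*(I(4) - 50) = 21*((2 + 4²) - 50) = 21*((2 + 16) - 50) = 21*(18 - 50) = 21*(-32) = -672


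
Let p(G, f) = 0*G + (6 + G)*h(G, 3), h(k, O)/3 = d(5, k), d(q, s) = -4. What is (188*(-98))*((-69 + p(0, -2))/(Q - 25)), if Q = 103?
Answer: 432964/13 ≈ 33305.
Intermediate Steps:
h(k, O) = -12 (h(k, O) = 3*(-4) = -12)
p(G, f) = -72 - 12*G (p(G, f) = 0*G + (6 + G)*(-12) = 0 + (-72 - 12*G) = -72 - 12*G)
(188*(-98))*((-69 + p(0, -2))/(Q - 25)) = (188*(-98))*((-69 + (-72 - 12*0))/(103 - 25)) = -18424*(-69 + (-72 + 0))/78 = -18424*(-69 - 72)/78 = -(-2597784)/78 = -18424*(-47/26) = 432964/13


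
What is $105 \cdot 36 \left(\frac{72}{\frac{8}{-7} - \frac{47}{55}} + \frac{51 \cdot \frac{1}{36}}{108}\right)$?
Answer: $- \frac{1256921645}{9228} \approx -1.3621 \cdot 10^{5}$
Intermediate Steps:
$105 \cdot 36 \left(\frac{72}{\frac{8}{-7} - \frac{47}{55}} + \frac{51 \cdot \frac{1}{36}}{108}\right) = 3780 \left(\frac{72}{8 \left(- \frac{1}{7}\right) - \frac{47}{55}} + 51 \cdot \frac{1}{36} \cdot \frac{1}{108}\right) = 3780 \left(\frac{72}{- \frac{8}{7} - \frac{47}{55}} + \frac{17}{12} \cdot \frac{1}{108}\right) = 3780 \left(\frac{72}{- \frac{769}{385}} + \frac{17}{1296}\right) = 3780 \left(72 \left(- \frac{385}{769}\right) + \frac{17}{1296}\right) = 3780 \left(- \frac{27720}{769} + \frac{17}{1296}\right) = 3780 \left(- \frac{35912047}{996624}\right) = - \frac{1256921645}{9228}$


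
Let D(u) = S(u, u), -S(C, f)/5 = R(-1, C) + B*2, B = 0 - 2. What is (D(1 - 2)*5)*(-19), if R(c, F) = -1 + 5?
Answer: 0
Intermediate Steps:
R(c, F) = 4
B = -2
S(C, f) = 0 (S(C, f) = -5*(4 - 2*2) = -5*(4 - 4) = -5*0 = 0)
D(u) = 0
(D(1 - 2)*5)*(-19) = (0*5)*(-19) = 0*(-19) = 0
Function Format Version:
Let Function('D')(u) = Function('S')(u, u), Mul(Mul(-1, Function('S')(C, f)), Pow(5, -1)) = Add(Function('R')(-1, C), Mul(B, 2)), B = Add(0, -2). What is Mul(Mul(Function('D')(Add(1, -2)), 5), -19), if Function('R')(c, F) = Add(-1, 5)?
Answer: 0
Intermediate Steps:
Function('R')(c, F) = 4
B = -2
Function('S')(C, f) = 0 (Function('S')(C, f) = Mul(-5, Add(4, Mul(-2, 2))) = Mul(-5, Add(4, -4)) = Mul(-5, 0) = 0)
Function('D')(u) = 0
Mul(Mul(Function('D')(Add(1, -2)), 5), -19) = Mul(Mul(0, 5), -19) = Mul(0, -19) = 0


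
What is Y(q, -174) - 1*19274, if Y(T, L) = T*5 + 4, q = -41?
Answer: -19475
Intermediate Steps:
Y(T, L) = 4 + 5*T (Y(T, L) = 5*T + 4 = 4 + 5*T)
Y(q, -174) - 1*19274 = (4 + 5*(-41)) - 1*19274 = (4 - 205) - 19274 = -201 - 19274 = -19475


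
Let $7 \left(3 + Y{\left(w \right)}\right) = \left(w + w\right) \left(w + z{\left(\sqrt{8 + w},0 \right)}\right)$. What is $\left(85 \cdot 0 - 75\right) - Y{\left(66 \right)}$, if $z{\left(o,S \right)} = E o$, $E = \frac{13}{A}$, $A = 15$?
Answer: $- \frac{9216}{7} - \frac{572 \sqrt{74}}{35} \approx -1457.2$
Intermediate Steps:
$E = \frac{13}{15} \approx 0.86667$
$z{\left(o,S \right)} = \frac{13 o}{15}$
$Y{\left(w \right)} = -3 + \frac{2 w \left(w + \frac{13 \sqrt{8 + w}}{15}\right)}{7}$ ($Y{\left(w \right)} = -3 + \frac{\left(w + w\right) \left(w + \frac{13 \sqrt{8 + w}}{15}\right)}{7} = -3 + \frac{2 w \left(w + \frac{13 \sqrt{8 + w}}{15}\right)}{7}$)
$\left(85 \cdot 0 - 75\right) - Y{\left(66 \right)} = \left(85 \cdot 0 - 75\right) - \left(-3 + \frac{2 \cdot 66^{2}}{7} + \frac{26}{105} \cdot 66 \sqrt{8 + 66}\right) = \left(0 - 75\right) - \left(-3 + \frac{2}{7} \cdot 4356 + \frac{26}{105} \cdot 66 \sqrt{74}\right) = -75 - \left(-3 + \frac{8712}{7} + \frac{572 \sqrt{74}}{35}\right) = -75 - \left(\frac{8691}{7} + \frac{572 \sqrt{74}}{35}\right) = - \frac{9216}{7} - \frac{572 \sqrt{74}}{35}$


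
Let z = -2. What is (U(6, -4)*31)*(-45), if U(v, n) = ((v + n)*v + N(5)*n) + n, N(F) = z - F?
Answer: -50220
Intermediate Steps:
N(F) = -2 - F
U(v, n) = -6*n + v*(n + v) (U(v, n) = ((v + n)*v + (-2 - 1*5)*n) + n = ((n + v)*v + (-2 - 5)*n) + n = (v*(n + v) - 7*n) + n = (-7*n + v*(n + v)) + n = -6*n + v*(n + v))
(U(6, -4)*31)*(-45) = ((6**2 - 6*(-4) - 4*6)*31)*(-45) = ((36 + 24 - 24)*31)*(-45) = (36*31)*(-45) = 1116*(-45) = -50220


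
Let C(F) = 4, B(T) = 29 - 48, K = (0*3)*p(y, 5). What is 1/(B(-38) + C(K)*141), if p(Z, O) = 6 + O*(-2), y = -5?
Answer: 1/545 ≈ 0.0018349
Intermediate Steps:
p(Z, O) = 6 - 2*O
K = 0 (K = (0*3)*(6 - 2*5) = 0*(6 - 10) = 0*(-4) = 0)
B(T) = -19
1/(B(-38) + C(K)*141) = 1/(-19 + 4*141) = 1/(-19 + 564) = 1/545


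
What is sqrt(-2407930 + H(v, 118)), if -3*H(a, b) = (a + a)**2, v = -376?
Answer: I*sqrt(23367882)/3 ≈ 1611.3*I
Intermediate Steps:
H(a, b) = -4*a**2/3 (H(a, b) = -(a + a)**2/3 = -4*a**2/3)
sqrt(-2407930 + H(v, 118)) = sqrt(-2407930 - 4/3*(-376)**2) = sqrt(-2407930 - 4/3*141376) = sqrt(-2407930 - 565504/3) = sqrt(-7789294/3) = I*sqrt(23367882)/3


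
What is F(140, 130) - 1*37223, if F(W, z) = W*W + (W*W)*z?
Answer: 2530377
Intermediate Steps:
F(W, z) = W² + z*W² (F(W, z) = W² + W²*z = W² + z*W²)
F(140, 130) - 1*37223 = 140²*(1 + 130) - 1*37223 = 19600*131 - 37223 = 2567600 - 37223 = 2530377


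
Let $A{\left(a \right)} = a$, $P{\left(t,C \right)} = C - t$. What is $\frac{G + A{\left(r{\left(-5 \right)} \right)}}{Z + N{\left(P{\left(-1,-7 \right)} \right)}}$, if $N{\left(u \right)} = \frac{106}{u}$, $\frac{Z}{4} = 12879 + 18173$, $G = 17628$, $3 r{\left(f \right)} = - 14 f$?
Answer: $\frac{52954}{372571} \approx 0.14213$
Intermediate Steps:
$r{\left(f \right)} = - \frac{14 f}{3}$ ($r{\left(f \right)} = \frac{\left(-14\right) f}{3} = - \frac{14 f}{3}$)
$Z = 124208$ ($Z = 4 \left(12879 + 18173\right) = 4 \cdot 31052 = 124208$)
$\frac{G + A{\left(r{\left(-5 \right)} \right)}}{Z + N{\left(P{\left(-1,-7 \right)} \right)}} = \frac{17628 - - \frac{70}{3}}{124208 + \frac{106}{-7 - -1}} = \frac{17628 + \frac{70}{3}}{124208 + \frac{106}{-7 + 1}} = \frac{52954}{3 \left(124208 + \frac{106}{-6}\right)} = \frac{52954}{3 \left(124208 + 106 \left(- \frac{1}{6}\right)\right)} = \frac{52954}{3 \left(124208 - \frac{53}{3}\right)} = \frac{52954}{3 \cdot \frac{372571}{3}} = \frac{52954}{3} \cdot \frac{3}{372571} = \frac{52954}{372571}$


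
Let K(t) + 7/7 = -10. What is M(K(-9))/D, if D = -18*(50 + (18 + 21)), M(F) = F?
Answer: 11/1602 ≈ 0.0068664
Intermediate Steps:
K(t) = -11 (K(t) = -1 - 10 = -11)
D = -1602 (D = -18*(50 + 39) = -18*89 = -1602)
M(K(-9))/D = -11/(-1602) = -11*(-1/1602) = 11/1602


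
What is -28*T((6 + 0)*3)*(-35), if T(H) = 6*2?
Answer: 11760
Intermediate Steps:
T(H) = 12
-28*T((6 + 0)*3)*(-35) = -28*12*(-35) = -336*(-35) = 11760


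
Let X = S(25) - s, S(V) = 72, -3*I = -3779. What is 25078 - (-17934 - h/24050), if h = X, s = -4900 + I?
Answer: 83873701/1950 ≈ 43012.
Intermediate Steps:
I = 3779/3 (I = -1/3*(-3779) = 3779/3 ≈ 1259.7)
s = -10921/3 (s = -4900 + 3779/3 = -10921/3 ≈ -3640.3)
X = 11137/3 (X = 72 - 1*(-10921/3) = 72 + 10921/3 = 11137/3 ≈ 3712.3)
h = 11137/3 ≈ 3712.3
25078 - (-17934 - h/24050) = 25078 - (-17934 - 11137/(3*24050)) = 25078 - (-17934 - 1*301/1950) = 25078 - (-17934 - 301/1950) = 25078 - 1*(-34971601/1950) = 25078 + 34971601/1950 = 83873701/1950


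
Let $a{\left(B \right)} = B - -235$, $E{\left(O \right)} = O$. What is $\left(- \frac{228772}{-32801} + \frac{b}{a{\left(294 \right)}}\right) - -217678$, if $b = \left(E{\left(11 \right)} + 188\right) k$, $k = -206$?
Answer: $\frac{3775866041456}{17351729} \approx 2.1761 \cdot 10^{5}$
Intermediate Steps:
$a{\left(B \right)} = 235 + B$ ($a{\left(B \right)} = B + 235 = 235 + B$)
$b = -40994$ ($b = \left(11 + 188\right) \left(-206\right) = 199 \left(-206\right) = -40994$)
$\left(- \frac{228772}{-32801} + \frac{b}{a{\left(294 \right)}}\right) - -217678 = \left(- \frac{228772}{-32801} - \frac{40994}{235 + 294}\right) - -217678 = \left(\left(-228772\right) \left(- \frac{1}{32801}\right) - \frac{40994}{529}\right) + 217678 = \left(\frac{228772}{32801} - \frac{40994}{529}\right) + 217678 = - \frac{1223623806}{17351729} + 217678 = \frac{3775866041456}{17351729}$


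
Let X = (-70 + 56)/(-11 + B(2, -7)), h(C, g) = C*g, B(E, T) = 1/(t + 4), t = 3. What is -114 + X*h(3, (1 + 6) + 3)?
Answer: -1431/19 ≈ -75.316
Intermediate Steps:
B(E, T) = ⅐ (B(E, T) = 1/(3 + 4) = 1/7 = ⅐)
X = 49/38 (X = (-70 + 56)/(-11 + ⅐) = -14/(-76/7) = -14*(-7/76) = 49/38 ≈ 1.2895)
-114 + X*h(3, (1 + 6) + 3) = -114 + 49*(3*((1 + 6) + 3))/38 = -114 + 49*(3*(7 + 3))/38 = -114 + 49*(3*10)/38 = -114 + (49/38)*30 = -114 + 735/19 = -1431/19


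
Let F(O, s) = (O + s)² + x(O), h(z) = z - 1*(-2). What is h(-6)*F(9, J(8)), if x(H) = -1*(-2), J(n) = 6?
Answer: -908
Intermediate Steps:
h(z) = 2 + z (h(z) = z + 2 = 2 + z)
x(H) = 2
F(O, s) = 2 + (O + s)² (F(O, s) = (O + s)² + 2 = 2 + (O + s)²)
h(-6)*F(9, J(8)) = (2 - 6)*(2 + (9 + 6)²) = -4*(2 + 15²) = -4*(2 + 225) = -4*227 = -908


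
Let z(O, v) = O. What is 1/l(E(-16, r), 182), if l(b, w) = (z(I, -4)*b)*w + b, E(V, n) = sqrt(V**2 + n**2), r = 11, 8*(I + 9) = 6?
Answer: -2*sqrt(377)/1131377 ≈ -3.4324e-5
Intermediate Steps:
I = -33/4 (I = -9 + (1/8)*6 = -9 + 3/4 = -33/4 ≈ -8.2500)
l(b, w) = b - 33*b*w/4 (l(b, w) = (-33*b/4)*w + b = -33*b*w/4 + b = b - 33*b*w/4)
1/l(E(-16, r), 182) = 1/(sqrt((-16)**2 + 11**2)*(4 - 33*182)/4) = 1/(sqrt(256 + 121)*(4 - 6006)/4) = 1/((1/4)*sqrt(377)*(-6002)) = 1/(-3001*sqrt(377)/2) = -2*sqrt(377)/1131377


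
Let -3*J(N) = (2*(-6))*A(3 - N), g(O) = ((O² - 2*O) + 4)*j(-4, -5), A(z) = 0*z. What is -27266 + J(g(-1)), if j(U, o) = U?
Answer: -27266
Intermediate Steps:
A(z) = 0
g(O) = -16 - 4*O² + 8*O (g(O) = ((O² - 2*O) + 4)*(-4) = (4 + O² - 2*O)*(-4) = -16 - 4*O² + 8*O)
J(N) = 0 (J(N) = -2*(-6)*0/3 = -(-4)*0 = -⅓*0 = 0)
-27266 + J(g(-1)) = -27266 + 0 = -27266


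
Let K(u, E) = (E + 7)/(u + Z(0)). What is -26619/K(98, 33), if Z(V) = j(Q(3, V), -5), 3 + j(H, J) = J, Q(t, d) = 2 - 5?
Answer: -239571/4 ≈ -59893.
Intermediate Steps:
Q(t, d) = -3
j(H, J) = -3 + J
Z(V) = -8 (Z(V) = -3 - 5 = -8)
K(u, E) = (7 + E)/(-8 + u) (K(u, E) = (E + 7)/(u - 8) = (7 + E)/(-8 + u))
-26619/K(98, 33) = -26619*(-8 + 98)/(7 + 33) = -26619/(40/90) = -26619/((1/90)*40) = -26619/4/9 = -26619*9/4 = -239571/4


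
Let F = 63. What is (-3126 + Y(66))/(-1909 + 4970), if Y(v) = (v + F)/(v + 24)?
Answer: -93737/91830 ≈ -1.0208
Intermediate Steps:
Y(v) = (63 + v)/(24 + v) (Y(v) = (v + 63)/(v + 24) = (63 + v)/(24 + v))
(-3126 + Y(66))/(-1909 + 4970) = (-3126 + (63 + 66)/(24 + 66))/(-1909 + 4970) = (-3126 + 129/90)/3061 = (-3126 + (1/90)*129)*(1/3061) = (-3126 + 43/30)*(1/3061) = -93737/30*1/3061 = -93737/91830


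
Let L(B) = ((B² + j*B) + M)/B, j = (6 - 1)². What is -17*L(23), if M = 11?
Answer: -18955/23 ≈ -824.13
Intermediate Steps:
j = 25 (j = 5² = 25)
L(B) = (11 + B² + 25*B)/B (L(B) = ((B² + 25*B) + 11)/B = (11 + B² + 25*B)/B)
-17*L(23) = -17*(25 + 23 + 11/23) = -17*1115/23 = -18955/23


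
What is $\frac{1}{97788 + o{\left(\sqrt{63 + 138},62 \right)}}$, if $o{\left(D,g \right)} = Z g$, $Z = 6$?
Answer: $\frac{1}{98160} \approx 1.0187 \cdot 10^{-5}$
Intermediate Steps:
$o{\left(D,g \right)} = 6 g$
$\frac{1}{97788 + o{\left(\sqrt{63 + 138},62 \right)}} = \frac{1}{97788 + 6 \cdot 62} = \frac{1}{97788 + 372} = \frac{1}{98160}$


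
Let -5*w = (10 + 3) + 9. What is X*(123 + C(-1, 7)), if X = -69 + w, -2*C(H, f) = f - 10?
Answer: -91383/10 ≈ -9138.3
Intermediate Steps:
C(H, f) = 5 - f/2 (C(H, f) = -(f - 10)/2 = -(-10 + f)/2 = 5 - f/2)
w = -22/5 (w = -((10 + 3) + 9)/5 = -(13 + 9)/5 = -⅕*22 = -22/5 ≈ -4.4000)
X = -367/5 (X = -69 - 22/5 = -367/5 ≈ -73.400)
X*(123 + C(-1, 7)) = -367*(123 + (5 - ½*7))/5 = -367*(123 + (5 - 7/2))/5 = -367*(123 + 3/2)/5 = -367/5*249/2 = -91383/10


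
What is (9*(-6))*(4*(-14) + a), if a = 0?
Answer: 3024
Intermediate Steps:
(9*(-6))*(4*(-14) + a) = (9*(-6))*(4*(-14) + 0) = -54*(-56 + 0) = -54*(-56) = 3024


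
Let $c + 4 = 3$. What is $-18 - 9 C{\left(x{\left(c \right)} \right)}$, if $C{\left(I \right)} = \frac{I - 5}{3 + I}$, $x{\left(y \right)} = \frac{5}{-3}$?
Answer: $27$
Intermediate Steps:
$c = -1$ ($c = -4 + 3 = -1$)
$x{\left(y \right)} = - \frac{5}{3}$ ($x{\left(y \right)} = 5 \left(- \frac{1}{3}\right) = - \frac{5}{3}$)
$C{\left(I \right)} = \frac{-5 + I}{3 + I}$
$-18 - 9 C{\left(x{\left(c \right)} \right)} = -18 - 9 \frac{-5 - \frac{5}{3}}{3 - \frac{5}{3}} = -18 - 9 \frac{1}{\frac{4}{3}} \left(- \frac{20}{3}\right) = -18 - 9 \cdot \frac{3}{4} \left(- \frac{20}{3}\right) = -18 - -45 = -18 + 45 = 27$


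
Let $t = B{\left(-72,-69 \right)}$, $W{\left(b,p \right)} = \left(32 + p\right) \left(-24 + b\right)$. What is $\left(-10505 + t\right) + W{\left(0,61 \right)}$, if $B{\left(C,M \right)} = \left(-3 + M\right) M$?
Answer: $-7769$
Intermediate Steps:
$W{\left(b,p \right)} = \left(-24 + b\right) \left(32 + p\right)$
$B{\left(C,M \right)} = M \left(-3 + M\right)$
$t = 4968$ ($t = - 69 \left(-3 - 69\right) = \left(-69\right) \left(-72\right) = 4968$)
$\left(-10505 + t\right) + W{\left(0,61 \right)} = \left(-10505 + 4968\right) + \left(-768 - 1464 + 32 \cdot 0 + 0 \cdot 61\right) = -5537 + \left(-768 - 1464 + 0 + 0\right) = -5537 - 2232 = -7769$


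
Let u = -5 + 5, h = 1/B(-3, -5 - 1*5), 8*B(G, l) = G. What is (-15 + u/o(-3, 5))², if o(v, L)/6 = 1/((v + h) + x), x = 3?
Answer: 225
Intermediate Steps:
B(G, l) = G/8
h = -8/3 (h = 1/((⅛)*(-3)) = 1/(-3/8) = 1*(-8/3) = -8/3 ≈ -2.6667)
o(v, L) = 6/(⅓ + v) (o(v, L) = 6/((v - 8/3) + 3) = 6/((-8/3 + v) + 3) = 6/(⅓ + v))
u = 0
(-15 + u/o(-3, 5))² = (-15 + 0/((18/(1 + 3*(-3)))))² = (-15 + 0/((18/(1 - 9))))² = (-15 + 0/((18/(-8))))² = (-15 + 0/((18*(-⅛))))² = (-15 + 0/(-9/4))² = (-15 + 0*(-4/9))² = (-15 + 0)² = (-15)² = 225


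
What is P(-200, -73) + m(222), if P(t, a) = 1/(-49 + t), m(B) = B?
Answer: 55277/249 ≈ 222.00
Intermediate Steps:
P(-200, -73) + m(222) = 1/(-49 - 200) + 222 = 1/(-249) + 222 = -1/249 + 222 = 55277/249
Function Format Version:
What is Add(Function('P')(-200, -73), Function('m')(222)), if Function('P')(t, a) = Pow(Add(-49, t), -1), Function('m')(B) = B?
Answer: Rational(55277, 249) ≈ 222.00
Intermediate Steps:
Add(Function('P')(-200, -73), Function('m')(222)) = Add(Pow(Add(-49, -200), -1), 222) = Add(Pow(-249, -1), 222) = Add(Rational(-1, 249), 222) = Rational(55277, 249)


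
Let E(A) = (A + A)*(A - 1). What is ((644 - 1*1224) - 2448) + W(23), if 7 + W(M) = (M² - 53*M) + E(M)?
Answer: -2713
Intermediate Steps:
E(A) = 2*A*(-1 + A) (E(A) = (2*A)*(-1 + A) = 2*A*(-1 + A))
W(M) = -7 + M² - 53*M + 2*M*(-1 + M) (W(M) = -7 + ((M² - 53*M) + 2*M*(-1 + M)) = -7 + (M² - 53*M + 2*M*(-1 + M)) = -7 + M² - 53*M + 2*M*(-1 + M))
((644 - 1*1224) - 2448) + W(23) = ((644 - 1*1224) - 2448) + (-7 - 55*23 + 3*23²) = ((644 - 1224) - 2448) + (-7 - 1265 + 3*529) = (-580 - 2448) + (-7 - 1265 + 1587) = -3028 + 315 = -2713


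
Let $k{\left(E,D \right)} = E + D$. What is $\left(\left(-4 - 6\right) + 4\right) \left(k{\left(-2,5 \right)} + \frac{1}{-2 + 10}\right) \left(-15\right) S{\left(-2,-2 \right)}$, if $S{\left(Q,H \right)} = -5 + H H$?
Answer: $- \frac{1125}{4} \approx -281.25$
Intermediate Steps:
$S{\left(Q,H \right)} = -5 + H^{2}$
$k{\left(E,D \right)} = D + E$
$\left(\left(-4 - 6\right) + 4\right) \left(k{\left(-2,5 \right)} + \frac{1}{-2 + 10}\right) \left(-15\right) S{\left(-2,-2 \right)} = \left(\left(-4 - 6\right) + 4\right) \left(\left(5 - 2\right) + \frac{1}{-2 + 10}\right) \left(-15\right) \left(-5 + \left(-2\right)^{2}\right) = \left(\left(-4 - 6\right) + 4\right) \left(3 + \frac{1}{8}\right) \left(-15\right) \left(-5 + 4\right) = \left(-10 + 4\right) \left(3 + \frac{1}{8}\right) \left(-15\right) \left(-1\right) = \left(-6\right) \frac{25}{8} \left(-15\right) \left(-1\right) = \left(- \frac{75}{4}\right) \left(-15\right) \left(-1\right) = \frac{1125}{4} \left(-1\right) = - \frac{1125}{4}$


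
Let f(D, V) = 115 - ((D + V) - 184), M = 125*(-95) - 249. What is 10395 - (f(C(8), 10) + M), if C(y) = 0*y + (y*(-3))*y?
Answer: 22038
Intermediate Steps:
C(y) = -3*y² (C(y) = 0 + (-3*y)*y = 0 - 3*y² = -3*y²)
M = -12124 (M = -11875 - 249 = -12124)
f(D, V) = 299 - D - V (f(D, V) = 115 - (-184 + D + V) = 115 + (184 - D - V) = 299 - D - V)
10395 - (f(C(8), 10) + M) = 10395 - ((299 - (-3)*8² - 1*10) - 12124) = 10395 - ((299 - (-3)*64 - 10) - 12124) = 10395 - ((299 - 1*(-192) - 10) - 12124) = 10395 - ((299 + 192 - 10) - 12124) = 10395 - (481 - 12124) = 10395 - 1*(-11643) = 10395 + 11643 = 22038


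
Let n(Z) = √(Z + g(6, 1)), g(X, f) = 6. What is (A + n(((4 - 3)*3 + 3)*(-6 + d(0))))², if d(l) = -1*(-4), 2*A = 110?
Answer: (55 + I*√6)² ≈ 3019.0 + 269.44*I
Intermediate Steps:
A = 55 (A = (½)*110 = 55)
d(l) = 4
n(Z) = √(6 + Z) (n(Z) = √(Z + 6) = √(6 + Z))
(A + n(((4 - 3)*3 + 3)*(-6 + d(0))))² = (55 + √(6 + ((4 - 3)*3 + 3)*(-6 + 4)))² = (55 + √(6 + (1*3 + 3)*(-2)))² = (55 + √(6 + (3 + 3)*(-2)))² = (55 + √(6 + 6*(-2)))² = (55 + √(6 - 12))² = (55 + √(-6))² = (55 + I*√6)²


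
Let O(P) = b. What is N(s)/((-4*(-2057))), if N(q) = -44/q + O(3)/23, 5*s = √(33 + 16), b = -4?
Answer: -1272/331177 ≈ -0.0038408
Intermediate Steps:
O(P) = -4
s = 7/5 (s = √(33 + 16)/5 = √49/5 = (⅕)*7 = 7/5 ≈ 1.4000)
N(q) = -4/23 - 44/q (N(q) = -44/q - 4/23 = -4/23 - 44/q)
N(s)/((-4*(-2057))) = (-4/23 - 44/7/5)/((-4*(-2057))) = (-4/23 - 44*5/7)/8228 = (-4/23 - 220/7)*(1/8228) = -5088/161*1/8228 = -1272/331177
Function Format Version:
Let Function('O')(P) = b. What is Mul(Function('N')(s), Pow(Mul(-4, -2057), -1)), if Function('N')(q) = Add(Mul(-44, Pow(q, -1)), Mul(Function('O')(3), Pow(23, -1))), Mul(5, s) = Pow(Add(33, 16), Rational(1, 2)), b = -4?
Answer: Rational(-1272, 331177) ≈ -0.0038408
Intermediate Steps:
Function('O')(P) = -4
s = Rational(7, 5) (s = Mul(Rational(1, 5), Pow(Add(33, 16), Rational(1, 2))) = Mul(Rational(1, 5), Pow(49, Rational(1, 2))) = Mul(Rational(1, 5), 7) = Rational(7, 5) ≈ 1.4000)
Function('N')(q) = Add(Rational(-4, 23), Mul(-44, Pow(q, -1))) (Function('N')(q) = Add(Mul(-44, Pow(q, -1)), Mul(-4, Pow(23, -1))) = Add(Mul(-44, Pow(q, -1)), Mul(-4, Rational(1, 23))) = Add(Mul(-44, Pow(q, -1)), Rational(-4, 23)) = Add(Rational(-4, 23), Mul(-44, Pow(q, -1))))
Mul(Function('N')(s), Pow(Mul(-4, -2057), -1)) = Mul(Add(Rational(-4, 23), Mul(-44, Pow(Rational(7, 5), -1))), Pow(Mul(-4, -2057), -1)) = Mul(Add(Rational(-4, 23), Mul(-44, Rational(5, 7))), Pow(8228, -1)) = Mul(Add(Rational(-4, 23), Rational(-220, 7)), Rational(1, 8228)) = Mul(Rational(-5088, 161), Rational(1, 8228)) = Rational(-1272, 331177)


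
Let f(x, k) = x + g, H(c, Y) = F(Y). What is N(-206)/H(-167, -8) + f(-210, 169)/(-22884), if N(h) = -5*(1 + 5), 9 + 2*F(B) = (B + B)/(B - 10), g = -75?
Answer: 4126055/556844 ≈ 7.4097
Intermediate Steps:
F(B) = -9/2 + B/(-10 + B) (F(B) = -9/2 + ((B + B)/(B - 10))/2 = -9/2 + ((2*B)/(-10 + B))/2 = -9/2 + (2*B/(-10 + B))/2 = -9/2 + B/(-10 + B))
H(c, Y) = (90 - 7*Y)/(2*(-10 + Y))
f(x, k) = -75 + x (f(x, k) = x - 75 = -75 + x)
N(h) = -30 (N(h) = -5*6 = -30)
N(-206)/H(-167, -8) + f(-210, 169)/(-22884) = -30*2*(-10 - 8)/(90 - 7*(-8)) + (-75 - 210)/(-22884) = -30*(-36/(90 + 56)) - 285*(-1/22884) = -30/((½)*(-1/18)*146) + 95/7628 = -30/(-73/18) + 95/7628 = -30*(-18/73) + 95/7628 = 540/73 + 95/7628 = 4126055/556844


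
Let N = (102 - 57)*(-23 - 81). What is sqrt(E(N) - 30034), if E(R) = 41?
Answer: I*sqrt(29993) ≈ 173.18*I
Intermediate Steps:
N = -4680 (N = 45*(-104) = -4680)
sqrt(E(N) - 30034) = sqrt(41 - 30034) = sqrt(-29993) = I*sqrt(29993)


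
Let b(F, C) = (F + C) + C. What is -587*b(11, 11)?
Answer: -19371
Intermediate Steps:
b(F, C) = F + 2*C (b(F, C) = (C + F) + C = F + 2*C)
-587*b(11, 11) = -587*(11 + 2*11) = -587*(11 + 22) = -587*33 = -19371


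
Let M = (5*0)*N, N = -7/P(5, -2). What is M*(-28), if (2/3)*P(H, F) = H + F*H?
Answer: 0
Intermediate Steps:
P(H, F) = 3*H/2 + 3*F*H/2 (P(H, F) = 3*(H + F*H)/2 = 3*H/2 + 3*F*H/2)
N = 14/15 (N = -7*2/(15*(1 - 2)) = -7/((3/2)*5*(-1)) = -7/(-15/2) = -7*(-2/15) = 14/15 ≈ 0.93333)
M = 0 (M = (5*0)*(14/15) = 0*(14/15) = 0)
M*(-28) = 0*(-28) = 0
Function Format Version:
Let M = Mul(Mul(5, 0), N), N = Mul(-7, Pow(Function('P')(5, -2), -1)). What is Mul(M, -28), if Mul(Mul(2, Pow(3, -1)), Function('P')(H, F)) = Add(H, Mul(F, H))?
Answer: 0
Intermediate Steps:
Function('P')(H, F) = Add(Mul(Rational(3, 2), H), Mul(Rational(3, 2), F, H)) (Function('P')(H, F) = Mul(Rational(3, 2), Add(H, Mul(F, H))) = Add(Mul(Rational(3, 2), H), Mul(Rational(3, 2), F, H)))
N = Rational(14, 15) (N = Mul(-7, Pow(Mul(Rational(3, 2), 5, Add(1, -2)), -1)) = Mul(-7, Pow(Mul(Rational(3, 2), 5, -1), -1)) = Mul(-7, Pow(Rational(-15, 2), -1)) = Mul(-7, Rational(-2, 15)) = Rational(14, 15) ≈ 0.93333)
M = 0 (M = Mul(Mul(5, 0), Rational(14, 15)) = Mul(0, Rational(14, 15)) = 0)
Mul(M, -28) = Mul(0, -28) = 0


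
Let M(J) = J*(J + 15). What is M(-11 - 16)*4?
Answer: 1296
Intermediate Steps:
M(J) = J*(15 + J)
M(-11 - 16)*4 = ((-11 - 16)*(15 + (-11 - 16)))*4 = -27*(15 - 27)*4 = -27*(-12)*4 = 324*4 = 1296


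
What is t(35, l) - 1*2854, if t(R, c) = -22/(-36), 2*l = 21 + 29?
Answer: -51361/18 ≈ -2853.4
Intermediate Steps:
l = 25 (l = (21 + 29)/2 = (1/2)*50 = 25)
t(R, c) = 11/18 (t(R, c) = -22*(-1/36) = 11/18)
t(35, l) - 1*2854 = 11/18 - 1*2854 = 11/18 - 2854 = -51361/18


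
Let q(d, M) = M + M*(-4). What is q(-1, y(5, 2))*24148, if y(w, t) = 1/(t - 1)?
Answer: -72444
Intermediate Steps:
y(w, t) = 1/(-1 + t)
q(d, M) = -3*M (q(d, M) = M - 4*M = -3*M)
q(-1, y(5, 2))*24148 = -3/(-1 + 2)*24148 = -3/1*24148 = -3*1*24148 = -3*24148 = -72444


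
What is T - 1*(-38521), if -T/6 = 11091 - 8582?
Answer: 23467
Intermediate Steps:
T = -15054 (T = -6*(11091 - 8582) = -6*2509 = -15054)
T - 1*(-38521) = -15054 - 1*(-38521) = -15054 + 38521 = 23467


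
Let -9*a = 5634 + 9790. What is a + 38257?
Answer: 328889/9 ≈ 36543.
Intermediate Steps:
a = -15424/9 (a = -(5634 + 9790)/9 = -⅑*15424 = -15424/9 ≈ -1713.8)
a + 38257 = -15424/9 + 38257 = 328889/9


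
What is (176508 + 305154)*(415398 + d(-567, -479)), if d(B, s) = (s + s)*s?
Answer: 421107453360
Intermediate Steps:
d(B, s) = 2*s² (d(B, s) = (2*s)*s = 2*s²)
(176508 + 305154)*(415398 + d(-567, -479)) = (176508 + 305154)*(415398 + 2*(-479)²) = 481662*(415398 + 2*229441) = 481662*(415398 + 458882) = 481662*874280 = 421107453360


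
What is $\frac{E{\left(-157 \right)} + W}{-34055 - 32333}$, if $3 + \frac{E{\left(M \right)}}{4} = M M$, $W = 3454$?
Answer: $- \frac{51019}{33194} \approx -1.537$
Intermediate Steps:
$E{\left(M \right)} = -12 + 4 M^{2}$ ($E{\left(M \right)} = -12 + 4 M M = -12 + 4 M^{2}$)
$\frac{E{\left(-157 \right)} + W}{-34055 - 32333} = \frac{\left(-12 + 4 \left(-157\right)^{2}\right) + 3454}{-34055 - 32333} = \frac{\left(-12 + 4 \cdot 24649\right) + 3454}{-66388} = \left(\left(-12 + 98596\right) + 3454\right) \left(- \frac{1}{66388}\right) = \left(98584 + 3454\right) \left(- \frac{1}{66388}\right) = 102038 \left(- \frac{1}{66388}\right) = - \frac{51019}{33194}$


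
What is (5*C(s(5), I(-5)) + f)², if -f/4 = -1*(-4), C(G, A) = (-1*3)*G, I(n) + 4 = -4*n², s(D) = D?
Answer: 8281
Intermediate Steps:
I(n) = -4 - 4*n²
C(G, A) = -3*G
f = -16 (f = -(-4)*(-4) = -4*4 = -16)
(5*C(s(5), I(-5)) + f)² = (5*(-3*5) - 16)² = (5*(-15) - 16)² = (-75 - 16)² = (-91)² = 8281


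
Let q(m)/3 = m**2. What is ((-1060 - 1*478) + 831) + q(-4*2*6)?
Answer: 6205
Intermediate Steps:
q(m) = 3*m**2
((-1060 - 1*478) + 831) + q(-4*2*6) = ((-1060 - 1*478) + 831) + 3*(-4*2*6)**2 = ((-1060 - 478) + 831) + 3*(-8*6)**2 = (-1538 + 831) + 3*(-48)**2 = -707 + 3*2304 = -707 + 6912 = 6205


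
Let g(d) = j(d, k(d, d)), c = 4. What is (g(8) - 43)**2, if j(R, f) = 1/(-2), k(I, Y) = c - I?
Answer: 7569/4 ≈ 1892.3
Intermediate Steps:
k(I, Y) = 4 - I
j(R, f) = -1/2
g(d) = -1/2
(g(8) - 43)**2 = (-1/2 - 43)**2 = (-87/2)**2 = 7569/4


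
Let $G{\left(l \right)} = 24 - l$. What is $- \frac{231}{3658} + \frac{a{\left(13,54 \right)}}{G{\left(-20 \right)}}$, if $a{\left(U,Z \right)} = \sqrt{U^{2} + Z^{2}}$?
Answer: $- \frac{231}{3658} + \frac{\sqrt{3085}}{44} \approx 1.1992$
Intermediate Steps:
$- \frac{231}{3658} + \frac{a{\left(13,54 \right)}}{G{\left(-20 \right)}} = - \frac{231}{3658} + \frac{\sqrt{13^{2} + 54^{2}}}{24 - -20} = \left(-231\right) \frac{1}{3658} + \frac{\sqrt{169 + 2916}}{24 + 20} = - \frac{231}{3658} + \frac{\sqrt{3085}}{44}$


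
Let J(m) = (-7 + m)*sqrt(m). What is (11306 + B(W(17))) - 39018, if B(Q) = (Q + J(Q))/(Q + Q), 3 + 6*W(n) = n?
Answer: -55423/2 - sqrt(21)/3 ≈ -27713.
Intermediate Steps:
W(n) = -1/2 + n/6
J(m) = sqrt(m)*(-7 + m)
B(Q) = (Q + sqrt(Q)*(-7 + Q))/(2*Q) (B(Q) = (Q + sqrt(Q)*(-7 + Q))/(Q + Q) = (Q + sqrt(Q)*(-7 + Q))/((2*Q)) = (Q + sqrt(Q)*(-7 + Q))*(1/(2*Q)) = (Q + sqrt(Q)*(-7 + Q))/(2*Q))
(11306 + B(W(17))) - 39018 = (11306 + ((-1/2 + (1/6)*17) + sqrt(-1/2 + (1/6)*17)*(-7 + (-1/2 + (1/6)*17)))/(2*(-1/2 + (1/6)*17))) - 39018 = (11306 + ((-1/2 + 17/6) + sqrt(-1/2 + 17/6)*(-7 + (-1/2 + 17/6)))/(2*(-1/2 + 17/6))) - 39018 = (11306 + (7/3 + sqrt(7/3)*(-7 + 7/3))/(2*(7/3))) - 39018 = (11306 + (1/2)*(3/7)*(7/3 + (sqrt(21)/3)*(-14/3))) - 39018 = (11306 + (1/2)*(3/7)*(7/3 - 14*sqrt(21)/9)) - 39018 = (11306 + (1/2 - sqrt(21)/3)) - 39018 = (22613/2 - sqrt(21)/3) - 39018 = -55423/2 - sqrt(21)/3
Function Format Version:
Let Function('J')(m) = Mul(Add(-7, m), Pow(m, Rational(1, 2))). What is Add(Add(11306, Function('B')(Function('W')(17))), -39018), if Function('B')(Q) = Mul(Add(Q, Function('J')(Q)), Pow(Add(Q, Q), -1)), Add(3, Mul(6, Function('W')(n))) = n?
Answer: Add(Rational(-55423, 2), Mul(Rational(-1, 3), Pow(21, Rational(1, 2)))) ≈ -27713.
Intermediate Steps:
Function('W')(n) = Add(Rational(-1, 2), Mul(Rational(1, 6), n))
Function('J')(m) = Mul(Pow(m, Rational(1, 2)), Add(-7, m))
Function('B')(Q) = Mul(Rational(1, 2), Pow(Q, -1), Add(Q, Mul(Pow(Q, Rational(1, 2)), Add(-7, Q)))) (Function('B')(Q) = Mul(Add(Q, Mul(Pow(Q, Rational(1, 2)), Add(-7, Q))), Pow(Add(Q, Q), -1)) = Mul(Add(Q, Mul(Pow(Q, Rational(1, 2)), Add(-7, Q))), Pow(Mul(2, Q), -1)) = Mul(Add(Q, Mul(Pow(Q, Rational(1, 2)), Add(-7, Q))), Mul(Rational(1, 2), Pow(Q, -1))) = Mul(Rational(1, 2), Pow(Q, -1), Add(Q, Mul(Pow(Q, Rational(1, 2)), Add(-7, Q)))))
Add(Add(11306, Function('B')(Function('W')(17))), -39018) = Add(Add(11306, Mul(Rational(1, 2), Pow(Add(Rational(-1, 2), Mul(Rational(1, 6), 17)), -1), Add(Add(Rational(-1, 2), Mul(Rational(1, 6), 17)), Mul(Pow(Add(Rational(-1, 2), Mul(Rational(1, 6), 17)), Rational(1, 2)), Add(-7, Add(Rational(-1, 2), Mul(Rational(1, 6), 17))))))), -39018) = Add(Add(11306, Mul(Rational(1, 2), Pow(Add(Rational(-1, 2), Rational(17, 6)), -1), Add(Add(Rational(-1, 2), Rational(17, 6)), Mul(Pow(Add(Rational(-1, 2), Rational(17, 6)), Rational(1, 2)), Add(-7, Add(Rational(-1, 2), Rational(17, 6))))))), -39018) = Add(Add(11306, Mul(Rational(1, 2), Pow(Rational(7, 3), -1), Add(Rational(7, 3), Mul(Pow(Rational(7, 3), Rational(1, 2)), Add(-7, Rational(7, 3)))))), -39018) = Add(Add(11306, Mul(Rational(1, 2), Rational(3, 7), Add(Rational(7, 3), Mul(Mul(Rational(1, 3), Pow(21, Rational(1, 2))), Rational(-14, 3))))), -39018) = Add(Add(11306, Mul(Rational(1, 2), Rational(3, 7), Add(Rational(7, 3), Mul(Rational(-14, 9), Pow(21, Rational(1, 2)))))), -39018) = Add(Add(11306, Add(Rational(1, 2), Mul(Rational(-1, 3), Pow(21, Rational(1, 2))))), -39018) = Add(Add(Rational(22613, 2), Mul(Rational(-1, 3), Pow(21, Rational(1, 2)))), -39018) = Add(Rational(-55423, 2), Mul(Rational(-1, 3), Pow(21, Rational(1, 2))))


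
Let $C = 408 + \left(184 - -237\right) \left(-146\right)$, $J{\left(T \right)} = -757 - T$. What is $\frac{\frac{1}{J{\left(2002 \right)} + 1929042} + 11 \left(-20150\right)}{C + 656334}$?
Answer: $- \frac{426960626949}{1146670039108} \approx -0.37235$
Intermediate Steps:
$C = -61058$ ($C = 408 + \left(184 + 237\right) \left(-146\right) = 408 + 421 \left(-146\right) = 408 - 61466 = -61058$)
$\frac{\frac{1}{J{\left(2002 \right)} + 1929042} + 11 \left(-20150\right)}{C + 656334} = \frac{\frac{1}{\left(-757 - 2002\right) + 1929042} + 11 \left(-20150\right)}{-61058 + 656334} = \frac{\frac{1}{\left(-757 - 2002\right) + 1929042} - 221650}{595276} = \left(\frac{1}{-2759 + 1929042} - 221650\right) \frac{1}{595276} = \left(\frac{1}{1926283} - 221650\right) \frac{1}{595276} = \left(- \frac{426960626949}{1926283}\right) \frac{1}{595276} = - \frac{426960626949}{1146670039108}$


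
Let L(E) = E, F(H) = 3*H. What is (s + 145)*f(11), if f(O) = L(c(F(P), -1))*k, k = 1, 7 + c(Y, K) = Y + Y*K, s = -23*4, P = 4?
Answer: -371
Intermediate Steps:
s = -92
c(Y, K) = -7 + Y + K*Y (c(Y, K) = -7 + (Y + Y*K) = -7 + (Y + K*Y) = -7 + Y + K*Y)
f(O) = -7 (f(O) = (-7 + 3*4 - 3*4)*1 = (-7 + 12 - 1*12)*1 = (-7 + 12 - 12)*1 = -7*1 = -7)
(s + 145)*f(11) = (-92 + 145)*(-7) = 53*(-7) = -371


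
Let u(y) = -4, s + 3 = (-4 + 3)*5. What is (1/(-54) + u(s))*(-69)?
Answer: 4991/18 ≈ 277.28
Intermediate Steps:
s = -8 (s = -3 + (-4 + 3)*5 = -3 - 1*5 = -3 - 5 = -8)
(1/(-54) + u(s))*(-69) = (1/(-54) - 4)*(-69) = (-1/54 - 4)*(-69) = -217/54*(-69) = 4991/18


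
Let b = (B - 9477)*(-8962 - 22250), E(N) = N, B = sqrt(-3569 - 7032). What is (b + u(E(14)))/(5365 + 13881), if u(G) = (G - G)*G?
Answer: 147898062/9623 - 15606*I*sqrt(10601)/9623 ≈ 15369.0 - 166.98*I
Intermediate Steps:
B = I*sqrt(10601) (B = sqrt(-10601) = I*sqrt(10601) ≈ 102.96*I)
b = 295796124 - 31212*I*sqrt(10601) (b = (I*sqrt(10601) - 9477)*(-8962 - 22250) = (-9477 + I*sqrt(10601))*(-31212) = 295796124 - 31212*I*sqrt(10601) ≈ 2.958e+8 - 3.2136e+6*I)
u(G) = 0 (u(G) = 0*G = 0)
(b + u(E(14)))/(5365 + 13881) = ((295796124 - 31212*I*sqrt(10601)) + 0)/(5365 + 13881) = (295796124 - 31212*I*sqrt(10601))/19246 = (295796124 - 31212*I*sqrt(10601))*(1/19246) = 147898062/9623 - 15606*I*sqrt(10601)/9623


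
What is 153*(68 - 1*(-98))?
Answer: 25398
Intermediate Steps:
153*(68 - 1*(-98)) = 153*(68 + 98) = 153*166 = 25398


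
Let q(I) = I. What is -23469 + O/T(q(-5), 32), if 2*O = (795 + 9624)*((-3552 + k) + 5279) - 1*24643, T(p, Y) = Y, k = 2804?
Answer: 22840915/32 ≈ 7.1378e+5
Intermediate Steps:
O = 23591923 (O = ((795 + 9624)*((-3552 + 2804) + 5279) - 1*24643)/2 = (10419*(-748 + 5279) - 24643)/2 = (10419*4531 - 24643)/2 = (47208489 - 24643)/2 = (½)*47183846 = 23591923)
-23469 + O/T(q(-5), 32) = -23469 + 23591923/32 = 22840915/32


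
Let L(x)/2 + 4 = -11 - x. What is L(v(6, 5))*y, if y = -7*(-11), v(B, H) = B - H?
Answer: -2464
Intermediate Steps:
L(x) = -30 - 2*x (L(x) = -8 + 2*(-11 - x) = -8 + (-22 - 2*x) = -30 - 2*x)
y = 77
L(v(6, 5))*y = (-30 - 2*(6 - 1*5))*77 = (-30 - 2*(6 - 5))*77 = (-30 - 2*1)*77 = (-30 - 2)*77 = -32*77 = -2464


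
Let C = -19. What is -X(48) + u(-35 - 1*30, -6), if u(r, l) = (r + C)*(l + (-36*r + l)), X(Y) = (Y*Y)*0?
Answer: -195552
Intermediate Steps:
X(Y) = 0 (X(Y) = Y²*0 = 0)
u(r, l) = (-19 + r)*(-36*r + 2*l) (u(r, l) = (r - 19)*(l + (-36*r + l)) = (-19 + r)*(l + (l - 36*r)) = (-19 + r)*(-36*r + 2*l))
-X(48) + u(-35 - 1*30, -6) = -1*0 + (-38*(-6) - 36*(-35 - 1*30)² + 684*(-35 - 1*30) + 2*(-6)*(-35 - 1*30)) = 0 + (228 - 36*(-35 - 30)² + 684*(-35 - 30) + 2*(-6)*(-35 - 30)) = 0 + (228 - 36*(-65)² + 684*(-65) + 2*(-6)*(-65)) = 0 + (228 - 36*4225 - 44460 + 780) = 0 + (228 - 152100 - 44460 + 780) = 0 - 195552 = -195552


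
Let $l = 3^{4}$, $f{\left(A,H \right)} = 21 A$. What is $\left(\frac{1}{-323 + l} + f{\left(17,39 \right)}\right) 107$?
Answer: $\frac{9244051}{242} \approx 38199.0$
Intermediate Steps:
$l = 81$
$\left(\frac{1}{-323 + l} + f{\left(17,39 \right)}\right) 107 = \left(\frac{1}{-323 + 81} + 21 \cdot 17\right) 107 = \left(\frac{1}{-242} + 357\right) 107 = \left(- \frac{1}{242} + 357\right) 107 = \frac{86393}{242} \cdot 107 = \frac{9244051}{242}$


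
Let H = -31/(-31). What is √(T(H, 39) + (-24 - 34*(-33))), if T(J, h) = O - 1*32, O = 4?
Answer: √1070 ≈ 32.711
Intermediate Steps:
H = 1 (H = -31*(-1/31) = 1)
T(J, h) = -28 (T(J, h) = 4 - 1*32 = 4 - 32 = -28)
√(T(H, 39) + (-24 - 34*(-33))) = √(-28 + (-24 - 34*(-33))) = √(-28 + (-24 + 1122)) = √(-28 + 1098) = √1070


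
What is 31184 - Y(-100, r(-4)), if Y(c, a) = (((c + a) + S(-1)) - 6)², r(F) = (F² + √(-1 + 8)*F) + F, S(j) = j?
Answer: 22047 - 760*√7 ≈ 20036.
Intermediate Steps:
r(F) = F + F² + F*√7 (r(F) = (F² + √7*F) + F = (F² + F*√7) + F = F + F² + F*√7)
Y(c, a) = (-7 + a + c)² (Y(c, a) = (((c + a) - 1) - 6)² = (((a + c) - 1) - 6)² = ((-1 + a + c) - 6)² = (-7 + a + c)²)
31184 - Y(-100, r(-4)) = 31184 - (-7 - 4*(1 - 4 + √7) - 100)² = 31184 - (-7 - 4*(-3 + √7) - 100)² = 31184 - (-7 + (12 - 4*√7) - 100)² = 31184 - (-95 - 4*√7)²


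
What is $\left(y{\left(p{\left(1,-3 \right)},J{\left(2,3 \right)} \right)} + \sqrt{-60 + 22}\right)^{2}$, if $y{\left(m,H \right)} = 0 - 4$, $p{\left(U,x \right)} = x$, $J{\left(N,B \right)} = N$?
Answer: $\left(4 - i \sqrt{38}\right)^{2} \approx -22.0 - 49.315 i$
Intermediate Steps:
$y{\left(m,H \right)} = -4$
$\left(y{\left(p{\left(1,-3 \right)},J{\left(2,3 \right)} \right)} + \sqrt{-60 + 22}\right)^{2} = \left(-4 + \sqrt{-60 + 22}\right)^{2} = \left(-4 + \sqrt{-38}\right)^{2} = \left(-4 + i \sqrt{38}\right)^{2}$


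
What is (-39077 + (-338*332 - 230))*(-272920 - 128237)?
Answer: 60784512111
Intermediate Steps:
(-39077 + (-338*332 - 230))*(-272920 - 128237) = (-39077 + (-112216 - 230))*(-401157) = (-39077 - 112446)*(-401157) = -151523*(-401157) = 60784512111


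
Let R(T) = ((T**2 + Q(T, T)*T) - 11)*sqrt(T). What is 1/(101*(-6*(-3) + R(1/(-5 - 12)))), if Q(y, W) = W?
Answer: 2839714/5275869633 + 102017*I*sqrt(17)/5275869633 ≈ 0.00053825 + 7.9727e-5*I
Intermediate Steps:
R(T) = sqrt(T)*(-11 + 2*T**2) (R(T) = ((T**2 + T*T) - 11)*sqrt(T) = ((T**2 + T**2) - 11)*sqrt(T) = (2*T**2 - 11)*sqrt(T) = (-11 + 2*T**2)*sqrt(T) = sqrt(T)*(-11 + 2*T**2))
1/(101*(-6*(-3) + R(1/(-5 - 12)))) = 1/(101*(-6*(-3) + sqrt(1/(-5 - 12))*(-11 + 2*(1/(-5 - 12))**2))) = 1/(101*(18 + sqrt(1/(-17))*(-11 + 2*(1/(-17))**2))) = 1/(101*(18 + sqrt(-1/17)*(-11 + 2*(-1/17)**2))) = 1/(101*(18 + (I*sqrt(17)/17)*(-11 + 2*(1/289)))) = 1/(101*(18 + (I*sqrt(17)/17)*(-11 + 2/289))) = 1/(101*(18 + (I*sqrt(17)/17)*(-3177/289))) = 1/(101*(18 - 3177*I*sqrt(17)/4913)) = 1/(1818 - 320877*I*sqrt(17)/4913)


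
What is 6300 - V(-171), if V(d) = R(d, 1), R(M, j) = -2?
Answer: 6302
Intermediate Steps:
V(d) = -2
6300 - V(-171) = 6300 - 1*(-2) = 6300 + 2 = 6302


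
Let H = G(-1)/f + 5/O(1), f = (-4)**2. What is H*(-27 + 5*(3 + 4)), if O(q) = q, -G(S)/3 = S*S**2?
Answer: 83/2 ≈ 41.500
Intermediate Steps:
G(S) = -3*S**3 (G(S) = -3*S*S**2 = -3*S**3)
f = 16
H = 83/16 (H = -3*(-1)**3/16 + 5/1 = -3*(-1)*(1/16) + 5*1 = 3*(1/16) + 5 = 3/16 + 5 = 83/16 ≈ 5.1875)
H*(-27 + 5*(3 + 4)) = 83*(-27 + 5*(3 + 4))/16 = 83*(-27 + 5*7)/16 = 83*(-27 + 35)/16 = (83/16)*8 = 83/2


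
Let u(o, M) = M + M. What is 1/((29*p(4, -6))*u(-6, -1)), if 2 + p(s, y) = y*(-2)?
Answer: -1/580 ≈ -0.0017241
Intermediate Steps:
p(s, y) = -2 - 2*y (p(s, y) = -2 + y*(-2) = -2 - 2*y)
u(o, M) = 2*M
1/((29*p(4, -6))*u(-6, -1)) = 1/((29*(-2 - 2*(-6)))*(2*(-1))) = 1/((29*(-2 + 12))*(-2)) = 1/((29*10)*(-2)) = 1/(290*(-2)) = 1/(-580) = -1/580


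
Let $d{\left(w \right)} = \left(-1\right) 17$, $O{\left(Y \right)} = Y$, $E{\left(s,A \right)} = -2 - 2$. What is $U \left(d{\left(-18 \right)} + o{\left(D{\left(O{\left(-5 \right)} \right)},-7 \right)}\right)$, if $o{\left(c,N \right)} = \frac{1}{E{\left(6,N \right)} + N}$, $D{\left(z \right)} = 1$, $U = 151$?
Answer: $- \frac{28388}{11} \approx -2580.7$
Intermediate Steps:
$E{\left(s,A \right)} = -4$
$d{\left(w \right)} = -17$
$o{\left(c,N \right)} = \frac{1}{-4 + N}$
$U \left(d{\left(-18 \right)} + o{\left(D{\left(O{\left(-5 \right)} \right)},-7 \right)}\right) = 151 \left(-17 + \frac{1}{-4 - 7}\right) = 151 \left(-17 + \frac{1}{-11}\right) = 151 \left(-17 - \frac{1}{11}\right) = 151 \left(- \frac{188}{11}\right) = - \frac{28388}{11}$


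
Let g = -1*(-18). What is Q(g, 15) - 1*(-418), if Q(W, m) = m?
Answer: 433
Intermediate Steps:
g = 18
Q(g, 15) - 1*(-418) = 15 - 1*(-418) = 15 + 418 = 433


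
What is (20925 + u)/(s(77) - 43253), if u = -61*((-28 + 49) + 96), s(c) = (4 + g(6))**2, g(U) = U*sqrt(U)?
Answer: -593173548/1850792617 - 661824*sqrt(6)/1850792617 ≈ -0.32137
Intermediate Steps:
g(U) = U**(3/2)
s(c) = (4 + 6*sqrt(6))**2 (s(c) = (4 + 6**(3/2))**2 = (4 + 6*sqrt(6))**2)
u = -7137 (u = -61*(21 + 96) = -61*117 = -7137)
(20925 + u)/(s(77) - 43253) = (20925 - 7137)/((232 + 48*sqrt(6)) - 43253) = 13788/(-43021 + 48*sqrt(6))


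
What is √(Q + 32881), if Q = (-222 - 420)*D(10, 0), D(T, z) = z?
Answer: √32881 ≈ 181.33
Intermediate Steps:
Q = 0 (Q = (-222 - 420)*0 = -642*0 = 0)
√(Q + 32881) = √(0 + 32881) = √32881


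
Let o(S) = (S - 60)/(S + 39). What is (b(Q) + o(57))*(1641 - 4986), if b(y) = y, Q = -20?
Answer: 2144145/32 ≈ 67005.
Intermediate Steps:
o(S) = (-60 + S)/(39 + S)
(b(Q) + o(57))*(1641 - 4986) = (-20 + (-60 + 57)/(39 + 57))*(1641 - 4986) = (-20 - 3/96)*(-3345) = (-20 + (1/96)*(-3))*(-3345) = (-20 - 1/32)*(-3345) = -641/32*(-3345) = 2144145/32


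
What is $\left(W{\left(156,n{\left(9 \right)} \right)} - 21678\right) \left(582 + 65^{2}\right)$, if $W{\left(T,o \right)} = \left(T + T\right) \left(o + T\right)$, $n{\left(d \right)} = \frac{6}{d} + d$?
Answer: $144258070$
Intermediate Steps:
$n{\left(d \right)} = d + \frac{6}{d}$
$W{\left(T,o \right)} = 2 T \left(T + o\right)$
$\left(W{\left(156,n{\left(9 \right)} \right)} - 21678\right) \left(582 + 65^{2}\right) = \left(2 \cdot 156 \left(156 + \left(9 + \frac{6}{9}\right)\right) - 21678\right) \left(582 + 65^{2}\right) = \left(2 \cdot 156 \left(156 + \left(9 + 6 \cdot \frac{1}{9}\right)\right) - 21678\right) \left(582 + 4225\right) = \left(2 \cdot 156 \left(156 + \left(9 + \frac{2}{3}\right)\right) - 21678\right) 4807 = \left(2 \cdot 156 \left(156 + \frac{29}{3}\right) - 21678\right) 4807 = \left(2 \cdot 156 \cdot \frac{497}{3} - 21678\right) 4807 = \left(51688 - 21678\right) 4807 = 30010 \cdot 4807 = 144258070$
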